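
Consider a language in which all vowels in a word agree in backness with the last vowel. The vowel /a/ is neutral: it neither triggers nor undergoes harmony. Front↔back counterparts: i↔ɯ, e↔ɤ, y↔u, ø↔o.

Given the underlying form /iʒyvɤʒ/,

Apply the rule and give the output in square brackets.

/i/ harmonizes with /ɤ/ ([+back]) → [ɯ]
/y/ harmonizes with /ɤ/ ([+back]) → [u]

[ɯʒuvɤʒ]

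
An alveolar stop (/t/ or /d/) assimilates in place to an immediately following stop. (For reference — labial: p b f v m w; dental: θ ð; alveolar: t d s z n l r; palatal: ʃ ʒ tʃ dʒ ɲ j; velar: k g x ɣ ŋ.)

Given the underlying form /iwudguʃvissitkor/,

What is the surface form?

/d/ before /g/ (velar) → [g]
/t/ before /k/ (velar) → [k]

[iwugguʃvissikkor]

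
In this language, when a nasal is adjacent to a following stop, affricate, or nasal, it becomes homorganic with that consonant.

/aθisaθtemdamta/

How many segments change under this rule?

/m/ before /d/ (alveolar) → [n]
/m/ before /t/ (alveolar) → [n]
2 segments change.

2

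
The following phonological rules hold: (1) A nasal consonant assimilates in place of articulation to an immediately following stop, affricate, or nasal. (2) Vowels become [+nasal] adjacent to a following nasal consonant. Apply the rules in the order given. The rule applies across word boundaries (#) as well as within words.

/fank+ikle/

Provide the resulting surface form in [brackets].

[fãŋk+ikle]

Rule 1: /n/ before /k/ (velar) → [ŋ]
After rule 1: faŋk+ikle
Rule 2: /a/ before nasal /ŋ/ → [ã]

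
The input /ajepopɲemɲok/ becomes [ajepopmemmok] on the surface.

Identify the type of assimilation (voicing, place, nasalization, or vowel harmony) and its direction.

place assimilation, progressive

/ɲ/→[m] /ɲ/→[m].
Each target copies a feature from the preceding segment, so the direction is progressive.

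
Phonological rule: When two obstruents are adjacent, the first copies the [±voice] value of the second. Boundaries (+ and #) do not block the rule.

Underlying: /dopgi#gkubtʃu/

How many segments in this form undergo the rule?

3

/p/ before /g/ (voiced) → [b]
/g/ before /k/ (voiceless) → [k]
/b/ before /tʃ/ (voiceless) → [p]
3 segments change.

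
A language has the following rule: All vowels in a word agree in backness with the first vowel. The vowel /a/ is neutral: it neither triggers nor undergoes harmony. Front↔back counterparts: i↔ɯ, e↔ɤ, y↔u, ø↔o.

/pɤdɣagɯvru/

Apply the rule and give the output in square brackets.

[pɤdɣagɯvru]

no segment meets the rule's conditions; no change.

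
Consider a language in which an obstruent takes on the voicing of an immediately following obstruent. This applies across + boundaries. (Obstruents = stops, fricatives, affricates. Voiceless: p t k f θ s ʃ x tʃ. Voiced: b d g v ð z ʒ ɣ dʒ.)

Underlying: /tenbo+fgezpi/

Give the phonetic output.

/f/ before /g/ (voiced) → [v]
/z/ before /p/ (voiceless) → [s]

[tenbo+vgespi]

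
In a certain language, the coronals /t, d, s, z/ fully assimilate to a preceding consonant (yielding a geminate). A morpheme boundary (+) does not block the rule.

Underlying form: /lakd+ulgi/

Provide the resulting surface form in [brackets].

/d/ after /k/ → [k] (total assimilation)

[lakk+ulgi]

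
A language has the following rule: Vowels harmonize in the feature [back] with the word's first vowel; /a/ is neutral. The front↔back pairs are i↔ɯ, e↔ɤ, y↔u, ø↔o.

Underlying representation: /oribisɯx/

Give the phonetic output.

/i/ harmonizes with /o/ ([+back]) → [ɯ]
/i/ harmonizes with /o/ ([+back]) → [ɯ]

[orɯbɯsɯx]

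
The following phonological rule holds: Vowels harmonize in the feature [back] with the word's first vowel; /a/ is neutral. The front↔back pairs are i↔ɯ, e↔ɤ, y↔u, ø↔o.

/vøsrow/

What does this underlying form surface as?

[vøsrøw]

/o/ harmonizes with /ø/ ([-back]) → [ø]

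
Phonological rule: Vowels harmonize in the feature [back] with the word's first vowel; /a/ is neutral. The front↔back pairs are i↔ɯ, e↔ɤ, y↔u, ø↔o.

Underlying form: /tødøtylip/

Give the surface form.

no segment meets the rule's conditions; no change.

[tødøtylip]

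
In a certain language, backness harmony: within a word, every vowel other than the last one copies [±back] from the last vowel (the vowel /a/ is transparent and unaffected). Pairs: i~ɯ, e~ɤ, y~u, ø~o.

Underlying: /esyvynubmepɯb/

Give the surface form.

/e/ harmonizes with /ɯ/ ([+back]) → [ɤ]
/y/ harmonizes with /ɯ/ ([+back]) → [u]
/y/ harmonizes with /ɯ/ ([+back]) → [u]
/e/ harmonizes with /ɯ/ ([+back]) → [ɤ]

[ɤsuvunubmɤpɯb]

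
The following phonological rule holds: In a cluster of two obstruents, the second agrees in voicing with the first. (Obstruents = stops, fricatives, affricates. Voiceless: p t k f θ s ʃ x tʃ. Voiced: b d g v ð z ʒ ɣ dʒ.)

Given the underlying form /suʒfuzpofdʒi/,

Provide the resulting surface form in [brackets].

/f/ after /ʒ/ (voiced) → [v]
/p/ after /z/ (voiced) → [b]
/dʒ/ after /f/ (voiceless) → [tʃ]

[suʒvuzboftʃi]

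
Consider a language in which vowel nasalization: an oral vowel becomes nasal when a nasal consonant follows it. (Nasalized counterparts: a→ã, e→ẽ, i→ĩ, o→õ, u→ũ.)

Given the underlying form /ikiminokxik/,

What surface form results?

[ikĩmĩnokxik]

/i/ before nasal /m/ → [ĩ]
/i/ before nasal /n/ → [ĩ]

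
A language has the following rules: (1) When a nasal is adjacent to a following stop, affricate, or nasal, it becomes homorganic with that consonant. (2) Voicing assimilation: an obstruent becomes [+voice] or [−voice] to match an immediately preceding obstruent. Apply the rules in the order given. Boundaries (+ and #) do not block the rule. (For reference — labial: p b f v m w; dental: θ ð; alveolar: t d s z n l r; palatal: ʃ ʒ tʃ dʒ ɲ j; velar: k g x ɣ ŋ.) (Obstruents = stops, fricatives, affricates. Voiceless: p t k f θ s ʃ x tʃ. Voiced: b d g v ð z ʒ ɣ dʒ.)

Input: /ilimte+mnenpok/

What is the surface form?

Rule 1: /m/ before /t/ (alveolar) → [n]
Rule 1: /m/ before /n/ (alveolar) → [n]
Rule 1: /n/ before /p/ (labial) → [m]
After rule 1: ilinte+nnempok
Rule 2: no segment meets the rule's conditions; no change.

[ilinte+nnempok]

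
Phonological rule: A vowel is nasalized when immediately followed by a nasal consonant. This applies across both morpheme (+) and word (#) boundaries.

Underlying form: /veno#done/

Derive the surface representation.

[vẽno#dõne]

/e/ before nasal /n/ → [ẽ]
/o/ before nasal /n/ → [õ]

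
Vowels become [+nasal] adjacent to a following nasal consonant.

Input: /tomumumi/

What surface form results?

[tõmũmũmi]

/o/ before nasal /m/ → [õ]
/u/ before nasal /m/ → [ũ]
/u/ before nasal /m/ → [ũ]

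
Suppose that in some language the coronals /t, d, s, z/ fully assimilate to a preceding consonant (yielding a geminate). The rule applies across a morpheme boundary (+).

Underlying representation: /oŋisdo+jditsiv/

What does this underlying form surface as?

[oŋisso+jjittiv]

/d/ after /s/ → [s] (total assimilation)
/d/ after /j/ → [j] (total assimilation)
/s/ after /t/ → [t] (total assimilation)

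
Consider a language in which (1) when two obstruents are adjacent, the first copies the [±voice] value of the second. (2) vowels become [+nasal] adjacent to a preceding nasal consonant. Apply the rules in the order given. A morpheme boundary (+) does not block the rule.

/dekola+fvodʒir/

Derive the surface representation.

[dekola+vvodʒir]

Rule 1: /f/ before /v/ (voiced) → [v]
After rule 1: dekola+vvodʒir
Rule 2: no segment meets the rule's conditions; no change.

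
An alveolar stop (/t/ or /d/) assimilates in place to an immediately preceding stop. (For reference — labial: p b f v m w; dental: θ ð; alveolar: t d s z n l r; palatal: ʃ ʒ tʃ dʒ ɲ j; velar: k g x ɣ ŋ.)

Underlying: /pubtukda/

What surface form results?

/t/ after /b/ (labial) → [p]
/d/ after /k/ (velar) → [g]

[pubpukga]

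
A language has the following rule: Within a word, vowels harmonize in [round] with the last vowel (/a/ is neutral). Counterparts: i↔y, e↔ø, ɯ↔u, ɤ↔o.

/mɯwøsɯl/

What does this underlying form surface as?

/ø/ harmonizes with /ɯ/ ([-round]) → [e]

[mɯwesɯl]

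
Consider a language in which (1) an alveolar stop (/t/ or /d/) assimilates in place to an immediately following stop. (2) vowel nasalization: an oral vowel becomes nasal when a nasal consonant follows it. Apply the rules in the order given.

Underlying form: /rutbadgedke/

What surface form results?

[rupbaggegke]

Rule 1: /t/ before /b/ (labial) → [p]
Rule 1: /d/ before /g/ (velar) → [g]
Rule 1: /d/ before /k/ (velar) → [g]
After rule 1: rupbaggegke
Rule 2: no segment meets the rule's conditions; no change.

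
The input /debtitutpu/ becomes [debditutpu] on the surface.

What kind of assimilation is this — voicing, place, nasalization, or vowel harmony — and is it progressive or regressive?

/t/→[d].
Each target copies a feature from the preceding segment, so the direction is progressive.

voicing assimilation, progressive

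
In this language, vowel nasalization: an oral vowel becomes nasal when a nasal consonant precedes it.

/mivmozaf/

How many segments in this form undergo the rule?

/i/ after nasal /m/ → [ĩ]
/o/ after nasal /m/ → [õ]
2 segments change.

2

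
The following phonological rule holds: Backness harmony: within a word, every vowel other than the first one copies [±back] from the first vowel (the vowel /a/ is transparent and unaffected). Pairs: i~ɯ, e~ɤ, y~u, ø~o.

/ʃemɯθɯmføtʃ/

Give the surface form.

/ɯ/ harmonizes with /e/ ([-back]) → [i]
/ɯ/ harmonizes with /e/ ([-back]) → [i]

[ʃemiθimføtʃ]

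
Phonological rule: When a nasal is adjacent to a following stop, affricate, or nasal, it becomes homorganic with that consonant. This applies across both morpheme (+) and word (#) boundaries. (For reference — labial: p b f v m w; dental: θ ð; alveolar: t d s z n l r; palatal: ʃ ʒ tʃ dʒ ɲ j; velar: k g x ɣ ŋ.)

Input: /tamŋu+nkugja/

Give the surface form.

/m/ before /ŋ/ (velar) → [ŋ]
/n/ before /k/ (velar) → [ŋ]

[taŋŋu+ŋkugja]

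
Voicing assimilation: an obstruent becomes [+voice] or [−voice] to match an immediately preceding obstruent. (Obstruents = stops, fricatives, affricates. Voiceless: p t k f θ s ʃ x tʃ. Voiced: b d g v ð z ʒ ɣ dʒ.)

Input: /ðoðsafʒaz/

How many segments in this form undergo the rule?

/s/ after /ð/ (voiced) → [z]
/ʒ/ after /f/ (voiceless) → [ʃ]
2 segments change.

2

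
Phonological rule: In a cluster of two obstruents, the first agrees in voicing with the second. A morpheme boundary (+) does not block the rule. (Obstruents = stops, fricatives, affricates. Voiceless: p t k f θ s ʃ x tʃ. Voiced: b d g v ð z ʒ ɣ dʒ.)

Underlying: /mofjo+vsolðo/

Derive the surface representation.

/v/ before /s/ (voiceless) → [f]

[mofjo+fsolðo]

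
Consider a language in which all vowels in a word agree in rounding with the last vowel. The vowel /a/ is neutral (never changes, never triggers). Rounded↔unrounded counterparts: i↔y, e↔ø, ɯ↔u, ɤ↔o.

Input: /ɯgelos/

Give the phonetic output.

/ɯ/ harmonizes with /o/ ([+round]) → [u]
/e/ harmonizes with /o/ ([+round]) → [ø]

[ugølos]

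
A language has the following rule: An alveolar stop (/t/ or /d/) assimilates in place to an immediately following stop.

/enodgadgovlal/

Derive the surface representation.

[enoggaggovlal]

/d/ before /g/ (velar) → [g]
/d/ before /g/ (velar) → [g]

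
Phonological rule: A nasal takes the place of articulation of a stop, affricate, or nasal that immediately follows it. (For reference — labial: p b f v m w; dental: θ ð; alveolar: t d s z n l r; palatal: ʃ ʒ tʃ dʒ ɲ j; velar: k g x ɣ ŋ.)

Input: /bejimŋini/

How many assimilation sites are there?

/m/ before /ŋ/ (velar) → [ŋ]
1 segment changes.

1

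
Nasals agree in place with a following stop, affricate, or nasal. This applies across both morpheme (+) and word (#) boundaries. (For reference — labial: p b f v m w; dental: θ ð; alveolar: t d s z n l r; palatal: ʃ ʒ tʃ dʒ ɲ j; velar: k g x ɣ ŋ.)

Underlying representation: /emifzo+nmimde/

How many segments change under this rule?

2

/n/ before /m/ (labial) → [m]
/m/ before /d/ (alveolar) → [n]
2 segments change.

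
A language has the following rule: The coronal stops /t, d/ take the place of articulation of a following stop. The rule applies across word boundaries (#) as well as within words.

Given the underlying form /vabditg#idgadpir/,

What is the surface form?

[vabdikg#iggabpir]

/t/ before /g/ (velar) → [k]
/d/ before /g/ (velar) → [g]
/d/ before /p/ (labial) → [b]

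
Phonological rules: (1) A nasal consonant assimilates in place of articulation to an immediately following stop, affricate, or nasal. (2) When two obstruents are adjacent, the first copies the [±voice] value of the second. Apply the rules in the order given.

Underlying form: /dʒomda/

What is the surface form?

Rule 1: /m/ before /d/ (alveolar) → [n]
After rule 1: dʒonda
Rule 2: no segment meets the rule's conditions; no change.

[dʒonda]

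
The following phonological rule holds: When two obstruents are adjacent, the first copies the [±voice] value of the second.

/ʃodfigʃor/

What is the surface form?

[ʃotfikʃor]

/d/ before /f/ (voiceless) → [t]
/g/ before /ʃ/ (voiceless) → [k]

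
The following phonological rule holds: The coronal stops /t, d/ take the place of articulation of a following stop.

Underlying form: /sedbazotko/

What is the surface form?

[sebbazokko]

/d/ before /b/ (labial) → [b]
/t/ before /k/ (velar) → [k]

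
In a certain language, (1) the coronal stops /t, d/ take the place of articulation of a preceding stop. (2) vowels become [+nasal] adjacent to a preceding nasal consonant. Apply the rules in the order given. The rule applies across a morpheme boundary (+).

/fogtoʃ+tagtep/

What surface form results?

[fogkoʃ+tagkep]

Rule 1: /t/ after /g/ (velar) → [k]
Rule 1: /t/ after /g/ (velar) → [k]
After rule 1: fogkoʃ+tagkep
Rule 2: no segment meets the rule's conditions; no change.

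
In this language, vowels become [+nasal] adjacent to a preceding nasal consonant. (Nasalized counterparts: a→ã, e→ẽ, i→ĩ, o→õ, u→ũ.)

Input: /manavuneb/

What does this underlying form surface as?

/a/ after nasal /m/ → [ã]
/a/ after nasal /n/ → [ã]
/e/ after nasal /n/ → [ẽ]

[mãnãvunẽb]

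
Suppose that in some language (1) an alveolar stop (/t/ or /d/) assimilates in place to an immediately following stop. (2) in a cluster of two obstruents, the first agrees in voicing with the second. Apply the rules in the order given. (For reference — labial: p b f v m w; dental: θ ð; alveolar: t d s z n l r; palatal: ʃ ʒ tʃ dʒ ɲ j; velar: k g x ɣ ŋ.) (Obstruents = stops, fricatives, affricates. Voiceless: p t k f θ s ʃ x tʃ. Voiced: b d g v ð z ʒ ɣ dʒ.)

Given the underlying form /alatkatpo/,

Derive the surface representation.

Rule 1: /t/ before /k/ (velar) → [k]
Rule 1: /t/ before /p/ (labial) → [p]
After rule 1: alakkappo
Rule 2: no segment meets the rule's conditions; no change.

[alakkappo]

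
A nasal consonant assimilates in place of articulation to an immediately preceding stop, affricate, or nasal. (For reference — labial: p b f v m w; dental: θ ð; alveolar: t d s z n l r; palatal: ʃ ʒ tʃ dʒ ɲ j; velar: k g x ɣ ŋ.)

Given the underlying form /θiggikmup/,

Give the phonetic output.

[θiggikŋup]

/m/ after /k/ (velar) → [ŋ]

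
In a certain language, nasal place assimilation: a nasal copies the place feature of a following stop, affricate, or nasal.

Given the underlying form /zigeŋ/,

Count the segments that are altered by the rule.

0

No segment meets the rule's conditions.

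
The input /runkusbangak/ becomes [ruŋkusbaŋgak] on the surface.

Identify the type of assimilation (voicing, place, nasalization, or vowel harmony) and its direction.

place assimilation, regressive

/n/→[ŋ] /n/→[ŋ].
Each target copies a feature from the following segment, so the direction is regressive.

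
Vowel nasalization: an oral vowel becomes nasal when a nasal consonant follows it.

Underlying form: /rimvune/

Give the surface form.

/i/ before nasal /m/ → [ĩ]
/u/ before nasal /n/ → [ũ]

[rĩmvũne]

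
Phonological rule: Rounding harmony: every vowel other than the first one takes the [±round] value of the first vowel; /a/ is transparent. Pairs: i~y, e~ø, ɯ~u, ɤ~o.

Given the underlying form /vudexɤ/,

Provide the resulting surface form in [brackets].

/e/ harmonizes with /u/ ([+round]) → [ø]
/ɤ/ harmonizes with /u/ ([+round]) → [o]

[vudøxo]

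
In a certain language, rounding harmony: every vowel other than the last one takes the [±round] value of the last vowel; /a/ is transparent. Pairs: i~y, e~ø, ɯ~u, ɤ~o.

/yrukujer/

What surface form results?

/y/ harmonizes with /e/ ([-round]) → [i]
/u/ harmonizes with /e/ ([-round]) → [ɯ]
/u/ harmonizes with /e/ ([-round]) → [ɯ]

[irɯkɯjer]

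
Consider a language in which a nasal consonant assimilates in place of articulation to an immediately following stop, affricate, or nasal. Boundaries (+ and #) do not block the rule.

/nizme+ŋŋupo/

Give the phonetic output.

no segment meets the rule's conditions; no change.

[nizme+ŋŋupo]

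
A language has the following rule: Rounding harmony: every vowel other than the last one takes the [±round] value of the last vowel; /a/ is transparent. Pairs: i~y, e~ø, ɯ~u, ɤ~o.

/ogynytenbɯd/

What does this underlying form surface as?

[ɤginitenbɯd]

/o/ harmonizes with /ɯ/ ([-round]) → [ɤ]
/y/ harmonizes with /ɯ/ ([-round]) → [i]
/y/ harmonizes with /ɯ/ ([-round]) → [i]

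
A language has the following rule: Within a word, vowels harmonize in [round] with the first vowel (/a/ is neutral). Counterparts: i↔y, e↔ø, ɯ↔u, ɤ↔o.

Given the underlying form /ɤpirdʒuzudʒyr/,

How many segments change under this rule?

/u/ harmonizes with /ɤ/ ([-round]) → [ɯ]
/u/ harmonizes with /ɤ/ ([-round]) → [ɯ]
/y/ harmonizes with /ɤ/ ([-round]) → [i]
3 segments change.

3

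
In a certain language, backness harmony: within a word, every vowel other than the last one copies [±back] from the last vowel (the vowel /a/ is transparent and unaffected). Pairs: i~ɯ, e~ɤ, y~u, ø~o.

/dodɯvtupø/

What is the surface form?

/o/ harmonizes with /ø/ ([-back]) → [ø]
/ɯ/ harmonizes with /ø/ ([-back]) → [i]
/u/ harmonizes with /ø/ ([-back]) → [y]

[dødivtypø]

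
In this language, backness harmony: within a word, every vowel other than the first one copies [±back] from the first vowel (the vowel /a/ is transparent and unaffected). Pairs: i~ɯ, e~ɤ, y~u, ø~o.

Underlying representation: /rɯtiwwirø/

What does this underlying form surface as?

[rɯtɯwwɯro]

/i/ harmonizes with /ɯ/ ([+back]) → [ɯ]
/i/ harmonizes with /ɯ/ ([+back]) → [ɯ]
/ø/ harmonizes with /ɯ/ ([+back]) → [o]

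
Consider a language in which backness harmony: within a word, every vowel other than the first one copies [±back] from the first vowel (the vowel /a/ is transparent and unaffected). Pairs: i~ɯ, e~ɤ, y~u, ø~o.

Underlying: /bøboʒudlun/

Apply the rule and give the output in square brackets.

/o/ harmonizes with /ø/ ([-back]) → [ø]
/u/ harmonizes with /ø/ ([-back]) → [y]
/u/ harmonizes with /ø/ ([-back]) → [y]

[bøbøʒydlyn]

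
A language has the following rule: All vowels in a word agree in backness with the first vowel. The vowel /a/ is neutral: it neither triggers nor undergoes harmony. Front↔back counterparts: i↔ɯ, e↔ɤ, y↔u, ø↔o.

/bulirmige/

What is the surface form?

[bulɯrmɯgɤ]

/i/ harmonizes with /u/ ([+back]) → [ɯ]
/i/ harmonizes with /u/ ([+back]) → [ɯ]
/e/ harmonizes with /u/ ([+back]) → [ɤ]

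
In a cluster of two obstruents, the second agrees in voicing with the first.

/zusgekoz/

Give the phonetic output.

[zuskekoz]

/g/ after /s/ (voiceless) → [k]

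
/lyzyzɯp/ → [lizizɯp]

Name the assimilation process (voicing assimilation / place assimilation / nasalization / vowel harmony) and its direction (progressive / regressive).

vowel harmony, regressive

/y/→[i] /y/→[i].
Vowels agree with the last vowel, so the harmony is regressive.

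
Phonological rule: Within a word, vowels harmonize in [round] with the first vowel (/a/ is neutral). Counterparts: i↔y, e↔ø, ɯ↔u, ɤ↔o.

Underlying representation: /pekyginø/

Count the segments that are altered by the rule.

2

/y/ harmonizes with /e/ ([-round]) → [i]
/ø/ harmonizes with /e/ ([-round]) → [e]
2 segments change.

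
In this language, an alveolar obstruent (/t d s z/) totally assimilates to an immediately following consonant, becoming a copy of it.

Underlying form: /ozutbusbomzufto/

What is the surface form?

/t/ before /b/ → [b] (total assimilation)
/s/ before /b/ → [b] (total assimilation)

[ozubbubbomzufto]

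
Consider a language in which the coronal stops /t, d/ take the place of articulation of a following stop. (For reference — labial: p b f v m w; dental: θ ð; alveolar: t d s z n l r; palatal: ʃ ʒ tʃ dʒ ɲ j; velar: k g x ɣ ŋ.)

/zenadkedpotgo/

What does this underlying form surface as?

/d/ before /k/ (velar) → [g]
/d/ before /p/ (labial) → [b]
/t/ before /g/ (velar) → [k]

[zenagkebpokgo]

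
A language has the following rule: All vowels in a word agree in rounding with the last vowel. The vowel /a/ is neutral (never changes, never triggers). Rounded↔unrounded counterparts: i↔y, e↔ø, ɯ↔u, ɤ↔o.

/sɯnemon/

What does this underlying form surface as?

[sunømon]

/ɯ/ harmonizes with /o/ ([+round]) → [u]
/e/ harmonizes with /o/ ([+round]) → [ø]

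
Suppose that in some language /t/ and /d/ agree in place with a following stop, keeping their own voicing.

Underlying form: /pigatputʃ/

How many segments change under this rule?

/t/ before /p/ (labial) → [p]
1 segment changes.

1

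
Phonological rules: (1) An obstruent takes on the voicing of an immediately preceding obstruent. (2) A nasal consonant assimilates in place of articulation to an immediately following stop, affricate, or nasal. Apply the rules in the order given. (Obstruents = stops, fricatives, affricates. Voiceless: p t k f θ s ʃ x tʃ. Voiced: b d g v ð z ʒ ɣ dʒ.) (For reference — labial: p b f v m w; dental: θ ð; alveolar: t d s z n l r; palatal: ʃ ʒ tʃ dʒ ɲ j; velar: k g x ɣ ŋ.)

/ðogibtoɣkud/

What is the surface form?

Rule 1: /t/ after /b/ (voiced) → [d]
Rule 1: /k/ after /ɣ/ (voiced) → [g]
After rule 1: ðogibdoɣgud
Rule 2: no segment meets the rule's conditions; no change.

[ðogibdoɣgud]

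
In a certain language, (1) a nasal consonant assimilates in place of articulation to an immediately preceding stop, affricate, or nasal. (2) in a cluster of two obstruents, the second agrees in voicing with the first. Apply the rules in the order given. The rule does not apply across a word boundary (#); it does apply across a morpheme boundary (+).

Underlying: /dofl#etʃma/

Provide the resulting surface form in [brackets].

[dofl#etʃɲa]

Rule 1: /m/ after /tʃ/ (palatal) → [ɲ]
After rule 1: dofl#etʃɲa
Rule 2: no segment meets the rule's conditions; no change.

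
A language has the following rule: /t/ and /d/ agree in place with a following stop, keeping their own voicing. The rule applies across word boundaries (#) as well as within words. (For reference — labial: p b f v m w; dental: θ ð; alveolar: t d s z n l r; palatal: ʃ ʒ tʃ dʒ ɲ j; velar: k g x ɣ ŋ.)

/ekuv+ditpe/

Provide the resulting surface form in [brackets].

[ekuv+dippe]

/t/ before /p/ (labial) → [p]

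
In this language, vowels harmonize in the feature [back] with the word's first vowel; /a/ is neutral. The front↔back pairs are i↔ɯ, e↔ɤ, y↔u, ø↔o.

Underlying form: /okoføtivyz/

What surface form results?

[okofotɯvuz]

/ø/ harmonizes with /o/ ([+back]) → [o]
/i/ harmonizes with /o/ ([+back]) → [ɯ]
/y/ harmonizes with /o/ ([+back]) → [u]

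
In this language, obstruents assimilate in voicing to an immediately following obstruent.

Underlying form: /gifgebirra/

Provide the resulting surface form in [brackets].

[givgebirra]

/f/ before /g/ (voiced) → [v]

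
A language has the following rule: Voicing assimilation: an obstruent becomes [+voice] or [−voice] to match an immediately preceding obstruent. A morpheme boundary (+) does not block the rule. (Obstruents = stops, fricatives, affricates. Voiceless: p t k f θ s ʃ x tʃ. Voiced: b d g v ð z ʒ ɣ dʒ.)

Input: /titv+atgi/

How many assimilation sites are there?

2

/v/ after /t/ (voiceless) → [f]
/g/ after /t/ (voiceless) → [k]
2 segments change.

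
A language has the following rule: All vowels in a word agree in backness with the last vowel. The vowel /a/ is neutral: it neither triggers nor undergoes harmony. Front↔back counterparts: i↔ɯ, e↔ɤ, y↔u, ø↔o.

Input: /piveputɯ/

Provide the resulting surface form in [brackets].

/i/ harmonizes with /ɯ/ ([+back]) → [ɯ]
/e/ harmonizes with /ɯ/ ([+back]) → [ɤ]

[pɯvɤputɯ]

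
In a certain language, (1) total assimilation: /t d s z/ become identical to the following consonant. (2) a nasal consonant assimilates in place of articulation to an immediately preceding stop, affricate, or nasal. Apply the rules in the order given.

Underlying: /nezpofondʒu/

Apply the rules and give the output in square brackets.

Rule 1: /z/ before /p/ → [p] (total assimilation)
After rule 1: neppofondʒu
Rule 2: no segment meets the rule's conditions; no change.

[neppofondʒu]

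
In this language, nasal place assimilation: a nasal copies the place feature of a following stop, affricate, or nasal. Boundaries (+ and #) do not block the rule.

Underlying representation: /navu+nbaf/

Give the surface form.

[navu+mbaf]

/n/ before /b/ (labial) → [m]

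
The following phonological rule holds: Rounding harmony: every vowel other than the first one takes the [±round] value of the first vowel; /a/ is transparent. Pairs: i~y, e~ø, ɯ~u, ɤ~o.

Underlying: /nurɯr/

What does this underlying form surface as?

/ɯ/ harmonizes with /u/ ([+round]) → [u]

[nurur]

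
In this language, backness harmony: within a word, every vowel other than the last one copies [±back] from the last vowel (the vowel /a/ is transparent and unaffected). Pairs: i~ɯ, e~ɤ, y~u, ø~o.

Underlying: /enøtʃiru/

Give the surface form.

[ɤnotʃɯru]

/e/ harmonizes with /u/ ([+back]) → [ɤ]
/ø/ harmonizes with /u/ ([+back]) → [o]
/i/ harmonizes with /u/ ([+back]) → [ɯ]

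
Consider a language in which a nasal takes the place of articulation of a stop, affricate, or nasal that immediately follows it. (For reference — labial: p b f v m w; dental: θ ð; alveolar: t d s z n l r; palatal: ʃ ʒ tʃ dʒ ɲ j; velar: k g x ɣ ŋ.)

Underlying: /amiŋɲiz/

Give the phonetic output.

/ŋ/ before /ɲ/ (palatal) → [ɲ]

[amiɲɲiz]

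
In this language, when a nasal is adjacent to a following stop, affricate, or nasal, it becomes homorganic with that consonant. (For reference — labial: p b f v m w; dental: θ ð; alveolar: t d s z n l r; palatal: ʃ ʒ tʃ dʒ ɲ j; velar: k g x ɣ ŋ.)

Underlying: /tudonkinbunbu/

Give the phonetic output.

/n/ before /k/ (velar) → [ŋ]
/n/ before /b/ (labial) → [m]
/n/ before /b/ (labial) → [m]

[tudoŋkimbumbu]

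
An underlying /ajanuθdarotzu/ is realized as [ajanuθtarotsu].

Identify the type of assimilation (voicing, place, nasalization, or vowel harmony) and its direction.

voicing assimilation, progressive

/d/→[t] /z/→[s].
Each target copies a feature from the preceding segment, so the direction is progressive.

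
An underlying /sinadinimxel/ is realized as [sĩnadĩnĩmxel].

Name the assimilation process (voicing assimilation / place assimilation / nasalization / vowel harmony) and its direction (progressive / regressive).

/i/→[ĩ] /i/→[ĩ] /i/→[ĩ].
Each target copies a feature from the following segment, so the direction is regressive.

nasalization, regressive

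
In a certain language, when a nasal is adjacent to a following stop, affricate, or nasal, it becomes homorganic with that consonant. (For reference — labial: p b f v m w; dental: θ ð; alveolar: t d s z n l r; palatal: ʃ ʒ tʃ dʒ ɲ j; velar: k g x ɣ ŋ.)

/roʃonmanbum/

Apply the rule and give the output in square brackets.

[roʃommambum]

/n/ before /m/ (labial) → [m]
/n/ before /b/ (labial) → [m]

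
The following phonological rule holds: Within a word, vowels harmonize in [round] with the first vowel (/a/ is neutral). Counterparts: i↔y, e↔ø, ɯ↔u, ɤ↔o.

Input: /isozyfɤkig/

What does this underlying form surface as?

/o/ harmonizes with /i/ ([-round]) → [ɤ]
/y/ harmonizes with /i/ ([-round]) → [i]

[isɤzifɤkig]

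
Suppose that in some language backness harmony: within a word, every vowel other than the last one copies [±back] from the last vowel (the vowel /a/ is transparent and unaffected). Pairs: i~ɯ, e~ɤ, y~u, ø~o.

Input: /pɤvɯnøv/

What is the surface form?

[pevinøv]

/ɤ/ harmonizes with /ø/ ([-back]) → [e]
/ɯ/ harmonizes with /ø/ ([-back]) → [i]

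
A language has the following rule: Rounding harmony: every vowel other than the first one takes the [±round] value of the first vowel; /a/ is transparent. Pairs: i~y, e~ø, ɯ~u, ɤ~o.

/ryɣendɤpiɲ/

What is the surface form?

[ryɣøndopyɲ]

/e/ harmonizes with /y/ ([+round]) → [ø]
/ɤ/ harmonizes with /y/ ([+round]) → [o]
/i/ harmonizes with /y/ ([+round]) → [y]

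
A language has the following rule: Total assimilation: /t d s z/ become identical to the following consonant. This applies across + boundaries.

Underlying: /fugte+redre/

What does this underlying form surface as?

/d/ before /r/ → [r] (total assimilation)

[fugte+rerre]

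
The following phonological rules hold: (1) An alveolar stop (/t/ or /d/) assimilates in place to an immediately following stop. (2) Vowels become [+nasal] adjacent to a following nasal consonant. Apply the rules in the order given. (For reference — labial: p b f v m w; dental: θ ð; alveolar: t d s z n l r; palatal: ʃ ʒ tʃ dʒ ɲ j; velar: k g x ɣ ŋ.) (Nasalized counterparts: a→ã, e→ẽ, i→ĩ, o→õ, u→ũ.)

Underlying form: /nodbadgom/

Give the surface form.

Rule 1: /d/ before /b/ (labial) → [b]
Rule 1: /d/ before /g/ (velar) → [g]
After rule 1: nobbaggom
Rule 2: /o/ before nasal /m/ → [õ]

[nobbaggõm]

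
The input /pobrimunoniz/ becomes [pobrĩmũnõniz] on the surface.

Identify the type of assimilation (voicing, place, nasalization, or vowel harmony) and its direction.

nasalization, regressive

/i/→[ĩ] /u/→[ũ] /o/→[õ].
Each target copies a feature from the following segment, so the direction is regressive.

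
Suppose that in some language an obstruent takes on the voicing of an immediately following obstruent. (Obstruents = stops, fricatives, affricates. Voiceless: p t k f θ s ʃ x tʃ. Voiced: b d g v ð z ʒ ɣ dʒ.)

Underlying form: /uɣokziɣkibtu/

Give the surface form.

[uɣogzixkiptu]

/k/ before /z/ (voiced) → [g]
/ɣ/ before /k/ (voiceless) → [x]
/b/ before /t/ (voiceless) → [p]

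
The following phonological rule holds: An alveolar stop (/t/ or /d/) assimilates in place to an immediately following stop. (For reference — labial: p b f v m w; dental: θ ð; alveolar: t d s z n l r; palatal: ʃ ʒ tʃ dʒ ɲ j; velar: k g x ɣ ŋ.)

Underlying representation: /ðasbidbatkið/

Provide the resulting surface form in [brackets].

[ðasbibbakkið]

/d/ before /b/ (labial) → [b]
/t/ before /k/ (velar) → [k]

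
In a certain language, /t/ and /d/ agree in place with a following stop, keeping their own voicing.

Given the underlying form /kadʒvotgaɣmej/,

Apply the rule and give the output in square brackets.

/t/ before /g/ (velar) → [k]

[kadʒvokgaɣmej]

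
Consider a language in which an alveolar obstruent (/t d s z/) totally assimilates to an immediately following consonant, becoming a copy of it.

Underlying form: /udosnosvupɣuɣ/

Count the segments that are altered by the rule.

/s/ before /n/ → [n] (total assimilation)
/s/ before /v/ → [v] (total assimilation)
2 segments change.

2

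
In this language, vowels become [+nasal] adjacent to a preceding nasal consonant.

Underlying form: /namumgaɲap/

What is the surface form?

[nãmũmgaɲãp]

/a/ after nasal /n/ → [ã]
/u/ after nasal /m/ → [ũ]
/a/ after nasal /ɲ/ → [ã]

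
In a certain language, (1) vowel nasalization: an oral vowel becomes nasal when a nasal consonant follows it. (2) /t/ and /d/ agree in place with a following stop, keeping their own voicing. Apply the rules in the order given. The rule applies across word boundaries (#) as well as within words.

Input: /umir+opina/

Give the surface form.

[ũmir+opĩna]

Rule 1: /u/ before nasal /m/ → [ũ]
Rule 1: /i/ before nasal /n/ → [ĩ]
After rule 1: ũmir+opĩna
Rule 2: no segment meets the rule's conditions; no change.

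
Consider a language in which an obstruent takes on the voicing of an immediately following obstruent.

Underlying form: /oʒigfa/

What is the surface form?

/g/ before /f/ (voiceless) → [k]

[oʒikfa]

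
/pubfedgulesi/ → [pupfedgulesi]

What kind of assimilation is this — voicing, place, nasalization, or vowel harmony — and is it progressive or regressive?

/b/→[p].
Each target copies a feature from the following segment, so the direction is regressive.

voicing assimilation, regressive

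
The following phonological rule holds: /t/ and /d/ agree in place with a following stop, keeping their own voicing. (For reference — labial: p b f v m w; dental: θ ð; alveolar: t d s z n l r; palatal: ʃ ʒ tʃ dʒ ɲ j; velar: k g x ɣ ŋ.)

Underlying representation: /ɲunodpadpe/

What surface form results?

/d/ before /p/ (labial) → [b]
/d/ before /p/ (labial) → [b]

[ɲunobpabpe]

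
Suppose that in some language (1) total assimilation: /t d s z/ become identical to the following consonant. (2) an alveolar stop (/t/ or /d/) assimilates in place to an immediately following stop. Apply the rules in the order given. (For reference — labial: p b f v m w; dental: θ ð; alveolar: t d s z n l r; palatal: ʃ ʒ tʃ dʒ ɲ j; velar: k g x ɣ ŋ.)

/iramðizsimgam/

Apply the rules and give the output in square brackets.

[iramðissimgam]

Rule 1: /z/ before /s/ → [s] (total assimilation)
After rule 1: iramðissimgam
Rule 2: no segment meets the rule's conditions; no change.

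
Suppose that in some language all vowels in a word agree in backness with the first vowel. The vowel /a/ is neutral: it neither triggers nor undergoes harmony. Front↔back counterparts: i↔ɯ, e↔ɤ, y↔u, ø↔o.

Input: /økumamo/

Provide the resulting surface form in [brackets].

/u/ harmonizes with /ø/ ([-back]) → [y]
/o/ harmonizes with /ø/ ([-back]) → [ø]

[økymamø]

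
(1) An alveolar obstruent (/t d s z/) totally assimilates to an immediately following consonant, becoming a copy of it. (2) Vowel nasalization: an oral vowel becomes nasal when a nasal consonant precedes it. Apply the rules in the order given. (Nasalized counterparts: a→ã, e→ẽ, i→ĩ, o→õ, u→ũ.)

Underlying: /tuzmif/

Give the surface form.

Rule 1: /z/ before /m/ → [m] (total assimilation)
After rule 1: tummif
Rule 2: /i/ after nasal /m/ → [ĩ]

[tummĩf]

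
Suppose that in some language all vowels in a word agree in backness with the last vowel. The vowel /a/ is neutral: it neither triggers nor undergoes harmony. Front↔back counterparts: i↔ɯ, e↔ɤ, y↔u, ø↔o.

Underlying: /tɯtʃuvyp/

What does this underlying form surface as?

/ɯ/ harmonizes with /y/ ([-back]) → [i]
/u/ harmonizes with /y/ ([-back]) → [y]

[titʃyvyp]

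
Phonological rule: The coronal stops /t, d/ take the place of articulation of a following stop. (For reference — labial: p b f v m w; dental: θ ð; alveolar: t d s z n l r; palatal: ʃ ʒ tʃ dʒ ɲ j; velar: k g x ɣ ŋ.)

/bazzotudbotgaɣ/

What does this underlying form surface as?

[bazzotubbokgaɣ]

/d/ before /b/ (labial) → [b]
/t/ before /g/ (velar) → [k]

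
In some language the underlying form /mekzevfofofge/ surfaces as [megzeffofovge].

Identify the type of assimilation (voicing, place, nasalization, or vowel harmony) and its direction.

/k/→[g] /v/→[f] /f/→[v].
Each target copies a feature from the following segment, so the direction is regressive.

voicing assimilation, regressive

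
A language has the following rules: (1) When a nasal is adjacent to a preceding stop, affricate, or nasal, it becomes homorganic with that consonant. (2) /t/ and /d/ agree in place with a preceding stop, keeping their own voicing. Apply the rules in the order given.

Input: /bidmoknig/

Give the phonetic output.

Rule 1: /m/ after /d/ (alveolar) → [n]
Rule 1: /n/ after /k/ (velar) → [ŋ]
After rule 1: bidnokŋig
Rule 2: no segment meets the rule's conditions; no change.

[bidnokŋig]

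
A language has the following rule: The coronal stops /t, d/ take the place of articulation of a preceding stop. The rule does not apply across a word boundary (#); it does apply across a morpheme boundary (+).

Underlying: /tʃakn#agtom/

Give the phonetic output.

[tʃakn#agkom]

/t/ after /g/ (velar) → [k]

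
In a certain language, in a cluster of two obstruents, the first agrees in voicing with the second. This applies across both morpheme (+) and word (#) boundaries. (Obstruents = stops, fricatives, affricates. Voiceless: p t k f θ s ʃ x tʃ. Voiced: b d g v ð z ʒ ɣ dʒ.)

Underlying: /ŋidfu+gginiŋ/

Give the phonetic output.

[ŋitfu+gginiŋ]

/d/ before /f/ (voiceless) → [t]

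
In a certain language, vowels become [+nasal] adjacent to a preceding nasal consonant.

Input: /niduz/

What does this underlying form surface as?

/i/ after nasal /n/ → [ĩ]

[nĩduz]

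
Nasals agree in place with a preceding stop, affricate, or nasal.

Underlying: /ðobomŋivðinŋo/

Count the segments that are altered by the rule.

/ŋ/ after /m/ (labial) → [m]
/ŋ/ after /n/ (alveolar) → [n]
2 segments change.

2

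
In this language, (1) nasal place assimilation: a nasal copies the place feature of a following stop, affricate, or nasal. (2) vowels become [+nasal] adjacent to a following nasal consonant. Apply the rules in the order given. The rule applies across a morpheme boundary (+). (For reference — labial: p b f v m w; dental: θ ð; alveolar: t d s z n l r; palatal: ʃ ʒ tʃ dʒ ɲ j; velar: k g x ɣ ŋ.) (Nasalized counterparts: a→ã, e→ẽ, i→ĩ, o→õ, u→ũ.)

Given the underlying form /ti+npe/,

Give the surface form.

[tĩ+mpe]

Rule 1: /n/ before /p/ (labial) → [m]
After rule 1: ti+mpe
Rule 2: /i/ before nasal /m/ → [ĩ]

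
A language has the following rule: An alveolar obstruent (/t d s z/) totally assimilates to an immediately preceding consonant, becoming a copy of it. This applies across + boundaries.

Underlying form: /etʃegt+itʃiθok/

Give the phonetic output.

[etʃegg+itʃiθok]

/t/ after /g/ → [g] (total assimilation)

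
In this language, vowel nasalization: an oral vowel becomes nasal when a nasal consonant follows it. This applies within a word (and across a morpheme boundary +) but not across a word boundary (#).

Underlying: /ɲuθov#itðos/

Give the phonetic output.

no segment meets the rule's conditions; no change.

[ɲuθov#itðos]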